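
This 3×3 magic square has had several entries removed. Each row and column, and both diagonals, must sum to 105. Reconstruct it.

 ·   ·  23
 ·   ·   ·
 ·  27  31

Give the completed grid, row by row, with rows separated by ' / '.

Row 3 must total 105; the given cells sum to 58, so (3,1) = 47.
Using column 3: 23 + 31 + ? → (2,3) = 105 − 54 = 51.
Anti-diagonal must total 105; the given cells sum to 70, so (2,2) = 35.
Row 2: 35 + 51 + ? = 105, so (2,1) = 19.
Column 1: 19 + 47 + ? = 105, so (1,1) = 39.
Column 2: 35 + 27 + ? = 105, so (1,2) = 43.

39 43 23 / 19 35 51 / 47 27 31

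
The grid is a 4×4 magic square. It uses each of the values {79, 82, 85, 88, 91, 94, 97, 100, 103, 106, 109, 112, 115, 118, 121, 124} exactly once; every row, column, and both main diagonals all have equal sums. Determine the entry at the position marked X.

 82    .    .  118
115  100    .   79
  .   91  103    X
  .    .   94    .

88

The 16 entries sum to 1624, so each line sums to 1624/4 = 406.
The remaining cell in row 2 is (2,3) = 406 − 294 = 112.
Column 3: 112 + 103 + 94 + ? = 406, so (1,3) = 97.
Main diagonal: 82 + 100 + 103 + ? = 406, so (4,4) = 121.
Using anti-diagonal: 118 + 112 + 91 + ? → (4,1) = 406 − 321 = 85.
The remaining cell in row 1 is (1,2) = 406 − 297 = 109.
Row 4: 85 + 94 + 121 + ? = 406, so (4,2) = 106.
Column 1 needs 406; the known cells sum to 282, so (3,1) = 124.
Column 4 needs 406; the known cells sum to 318, so (3,4) = 88.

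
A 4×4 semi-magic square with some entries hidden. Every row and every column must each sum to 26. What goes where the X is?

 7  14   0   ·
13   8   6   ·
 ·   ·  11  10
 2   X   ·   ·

3

From row 1, 26 − (7 + 14 + 0) gives (1,4) = 5.
Row 2 needs 26; the known cells sum to 27, so (2,4) = -1.
From column 1, 26 − (7 + 13 + 2) gives (3,1) = 4.
Column 3 needs 26; the known cells sum to 17, so (4,3) = 9.
Column 4 must total 26; the given cells sum to 14, so (4,4) = 12.
Row 3 must total 26; the given cells sum to 25, so (3,2) = 1.
Using row 4: 2 + 9 + 12 + ? → (4,2) = 26 − 23 = 3.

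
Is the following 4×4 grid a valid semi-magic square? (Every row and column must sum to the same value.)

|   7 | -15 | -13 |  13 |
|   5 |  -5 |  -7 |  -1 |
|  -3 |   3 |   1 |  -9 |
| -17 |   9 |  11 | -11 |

Row 1: 7 + (-15) + (-13) + 13 = -8.
Row 2: 5 + (-5) + (-7) + (-1) = -8.
Row 3: -3 + 3 + 1 + (-9) = -8.
Row 4: -17 + 9 + 11 + (-11) = -8.
Column 1: 7 + 5 + (-3) + (-17) = -8.
Column 2: -15 + (-5) + 3 + 9 = -8.
Column 3: -13 + (-7) + 1 + 11 = -8.
Column 4: 13 + (-1) + (-9) + (-11) = -8.
All lines sum to -8.

Yes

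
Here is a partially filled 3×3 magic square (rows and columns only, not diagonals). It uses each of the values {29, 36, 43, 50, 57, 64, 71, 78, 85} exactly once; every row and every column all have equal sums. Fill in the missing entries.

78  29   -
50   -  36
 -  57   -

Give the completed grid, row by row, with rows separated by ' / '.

78 29 64 / 50 85 36 / 43 57 71

The 9 entries sum to 513, so each line sums to 513/3 = 171.
Row 1: 78 + 29 + ? = 171, so (1,3) = 64.
Row 2 must total 171; the given cells sum to 86, so (2,2) = 85.
Column 1: 78 + 50 + ? = 171, so (3,1) = 43.
Column 3 must total 171; the given cells sum to 100, so (3,3) = 71.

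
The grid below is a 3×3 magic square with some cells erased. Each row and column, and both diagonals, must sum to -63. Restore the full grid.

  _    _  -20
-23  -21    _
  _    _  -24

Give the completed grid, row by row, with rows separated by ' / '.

-18 -25 -20 / -23 -21 -19 / -22 -17 -24

Row 2 must total -63; the given cells sum to -44, so (2,3) = -19.
Main diagonal must total -63; the given cells sum to -45, so (1,1) = -18.
Anti-diagonal: -20 + (-21) + ? = -63, so (3,1) = -22.
The remaining cell in row 1 is (1,2) = -63 − (-38) = -25.
Using row 3: -22 + (-24) + ? → (3,2) = -63 − (-46) = -17.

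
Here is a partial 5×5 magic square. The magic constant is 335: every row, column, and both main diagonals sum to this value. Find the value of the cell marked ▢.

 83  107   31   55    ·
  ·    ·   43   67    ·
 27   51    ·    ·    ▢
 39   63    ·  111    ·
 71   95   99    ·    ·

Using row 1: 83 + 107 + 31 + 55 + ? → (1,5) = 335 − 276 = 59.
Column 1: 83 + 27 + 39 + 71 + ? = 335, so (2,1) = 115.
Using column 2: 107 + 51 + 63 + 95 + ? → (2,2) = 335 − 316 = 19.
From anti-diagonal, 335 − (59 + 67 + 63 + 71) gives (3,3) = 75.
Using row 2: 115 + 19 + 43 + 67 + ? → (2,5) = 335 − 244 = 91.
Column 3 needs 335; the known cells sum to 248, so (4,3) = 87.
Main diagonal needs 335; the known cells sum to 288, so (5,5) = 47.
Row 4: 39 + 63 + 87 + 111 + ? = 335, so (4,5) = 35.
Row 5 must total 335; the given cells sum to 312, so (5,4) = 23.
The remaining cell in column 4 is (3,4) = 335 − 256 = 79.
Using column 5: 59 + 91 + 35 + 47 + ? → (3,5) = 335 − 232 = 103.

103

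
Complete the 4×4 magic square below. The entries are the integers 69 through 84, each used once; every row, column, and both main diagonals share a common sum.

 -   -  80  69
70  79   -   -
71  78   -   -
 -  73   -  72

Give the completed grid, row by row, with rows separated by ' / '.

81 76 80 69 / 70 79 75 82 / 71 78 74 83 / 84 73 77 72

The entries are 69 through 84, which sum to 1224, so each line sums to 1224/4 = 306.
The remaining cell in column 2 is (1,2) = 306 − 230 = 76.
Using row 1: 76 + 80 + 69 + ? → (1,1) = 306 − 225 = 81.
Column 1 must total 306; the given cells sum to 222, so (4,1) = 84.
From main diagonal, 306 − (81 + 79 + 72) gives (3,3) = 74.
The remaining cell in anti-diagonal is (2,3) = 306 − 231 = 75.
Using row 2: 70 + 79 + 75 + ? → (2,4) = 306 − 224 = 82.
Using row 3: 71 + 78 + 74 + ? → (3,4) = 306 − 223 = 83.
Row 4 needs 306; the known cells sum to 229, so (4,3) = 77.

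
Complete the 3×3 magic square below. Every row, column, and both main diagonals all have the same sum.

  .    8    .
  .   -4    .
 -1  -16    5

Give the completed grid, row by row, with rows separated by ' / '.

Row 3 is already complete: -1 + -16 + 5 = -12, so that is the magic constant.
The remaining cell in main diagonal is (1,1) = -12 − 1 = -13.
Using anti-diagonal: -4 + (-1) + ? → (1,3) = -12 − (-5) = -7.
From column 1, -12 − (-13 + (-1)) gives (2,1) = 2.
Using column 3: -7 + 5 + ? → (2,3) = -12 − (-2) = -10.

-13 8 -7 / 2 -4 -10 / -1 -16 5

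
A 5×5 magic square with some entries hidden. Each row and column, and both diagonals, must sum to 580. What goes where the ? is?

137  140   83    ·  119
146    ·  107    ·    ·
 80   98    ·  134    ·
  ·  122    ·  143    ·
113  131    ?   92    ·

Row 1: 137 + 140 + 83 + 119 + ? = 580, so (1,4) = 101.
Column 1 needs 580; the known cells sum to 476, so (4,1) = 104.
Column 2 must total 580; the given cells sum to 491, so (2,2) = 89.
Column 4 needs 580; the known cells sum to 470, so (2,4) = 110.
Anti-diagonal: 119 + 110 + 122 + 113 + ? = 580, so (3,3) = 116.
Row 2 needs 580; the known cells sum to 452, so (2,5) = 128.
Row 3 must total 580; the given cells sum to 428, so (3,5) = 152.
Main diagonal must total 580; the given cells sum to 485, so (5,5) = 95.
Row 5 needs 580; the known cells sum to 431, so (5,3) = 149.

149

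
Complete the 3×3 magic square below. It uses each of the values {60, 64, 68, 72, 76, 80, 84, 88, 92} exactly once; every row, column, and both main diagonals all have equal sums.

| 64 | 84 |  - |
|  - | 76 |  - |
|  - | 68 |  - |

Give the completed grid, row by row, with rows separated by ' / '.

The 9 entries sum to 684, so each line sums to 684/3 = 228.
From row 1, 228 − (64 + 84) gives (1,3) = 80.
From main diagonal, 228 − (64 + 76) gives (3,3) = 88.
Anti-diagonal must total 228; the given cells sum to 156, so (3,1) = 72.
From column 1, 228 − (64 + 72) gives (2,1) = 92.
Column 3 must total 228; the given cells sum to 168, so (2,3) = 60.

64 84 80 / 92 76 60 / 72 68 88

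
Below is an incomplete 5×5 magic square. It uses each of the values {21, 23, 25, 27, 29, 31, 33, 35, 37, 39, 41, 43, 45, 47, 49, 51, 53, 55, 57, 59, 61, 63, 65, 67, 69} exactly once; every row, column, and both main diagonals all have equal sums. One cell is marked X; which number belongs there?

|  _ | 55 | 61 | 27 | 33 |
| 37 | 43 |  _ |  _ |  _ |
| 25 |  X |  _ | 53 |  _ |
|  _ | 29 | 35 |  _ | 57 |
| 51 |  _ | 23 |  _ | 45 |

The 25 entries sum to 1125, so each line sums to 1125/5 = 225.
Using row 1: 55 + 61 + 27 + 33 + ? → (1,1) = 225 − 176 = 49.
Column 1 must total 225; the given cells sum to 162, so (4,1) = 63.
Row 4 needs 225; the known cells sum to 184, so (4,4) = 41.
Main diagonal needs 225; the known cells sum to 178, so (3,3) = 47.
The remaining cell in anti-diagonal is (2,4) = 225 − 160 = 65.
From column 3, 225 − (61 + 47 + 35 + 23) gives (2,3) = 59.
Column 4: 27 + 65 + 53 + 41 + ? = 225, so (5,4) = 39.
Row 2 must total 225; the given cells sum to 204, so (2,5) = 21.
Row 5 needs 225; the known cells sum to 158, so (5,2) = 67.
The remaining cell in column 2 is (3,2) = 225 − 194 = 31.

31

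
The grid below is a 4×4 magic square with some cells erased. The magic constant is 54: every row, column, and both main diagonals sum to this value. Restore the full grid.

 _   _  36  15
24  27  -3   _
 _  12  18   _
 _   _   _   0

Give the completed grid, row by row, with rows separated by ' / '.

9 -6 36 15 / 24 27 -3 6 / -9 12 18 33 / 30 21 3 0

Row 2: 24 + 27 + (-3) + ? = 54, so (2,4) = 6.
Using column 3: 36 + (-3) + 18 + ? → (4,3) = 54 − 51 = 3.
Column 4 needs 54; the known cells sum to 21, so (3,4) = 33.
Main diagonal must total 54; the given cells sum to 45, so (1,1) = 9.
Anti-diagonal: 15 + (-3) + 12 + ? = 54, so (4,1) = 30.
Using row 1: 9 + 36 + 15 + ? → (1,2) = 54 − 60 = -6.
From row 3, 54 − (12 + 18 + 33) gives (3,1) = -9.
From row 4, 54 − (30 + 3 + 0) gives (4,2) = 21.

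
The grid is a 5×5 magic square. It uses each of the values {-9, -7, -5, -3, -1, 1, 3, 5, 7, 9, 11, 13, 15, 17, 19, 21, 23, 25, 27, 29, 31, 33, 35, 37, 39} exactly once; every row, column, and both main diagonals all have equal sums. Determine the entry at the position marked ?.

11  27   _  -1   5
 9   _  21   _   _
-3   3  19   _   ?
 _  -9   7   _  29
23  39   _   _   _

The 25 entries sum to 375, so each line sums to 375/5 = 75.
Using row 1: 11 + 27 + (-1) + 5 + ? → (1,3) = 75 − 42 = 33.
Using column 1: 11 + 9 + (-3) + 23 + ? → (4,1) = 75 − 40 = 35.
The remaining cell in column 2 is (2,2) = 75 − 60 = 15.
From column 3, 75 − (33 + 21 + 19 + 7) gives (5,3) = -5.
Anti-diagonal must total 75; the given cells sum to 38, so (2,4) = 37.
Row 2 must total 75; the given cells sum to 82, so (2,5) = -7.
From row 4, 75 − (35 + (-9) + 7 + 29) gives (4,4) = 13.
The remaining cell in main diagonal is (5,5) = 75 − 58 = 17.
Row 5: 23 + 39 + (-5) + 17 + ? = 75, so (5,4) = 1.
Using column 4: -1 + 37 + 13 + 1 + ? → (3,4) = 75 − 50 = 25.
Using column 5: 5 + (-7) + 29 + 17 + ? → (3,5) = 75 − 44 = 31.

31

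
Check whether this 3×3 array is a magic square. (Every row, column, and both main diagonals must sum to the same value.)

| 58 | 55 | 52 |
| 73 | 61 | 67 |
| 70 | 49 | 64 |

No — column 2 sums to 165 but column 3 sums to 183.

Row 1: 58 + 55 + 52 = 165.
Row 2: 73 + 61 + 67 = 201.
Row 3: 70 + 49 + 64 = 183.
Column 1: 58 + 73 + 70 = 201.
Column 2: 55 + 61 + 49 = 165.
Column 3: 52 + 67 + 64 = 183.
Main diagonal: 58 + 61 + 64 = 183.
Anti-diagonal: 52 + 61 + 70 = 183.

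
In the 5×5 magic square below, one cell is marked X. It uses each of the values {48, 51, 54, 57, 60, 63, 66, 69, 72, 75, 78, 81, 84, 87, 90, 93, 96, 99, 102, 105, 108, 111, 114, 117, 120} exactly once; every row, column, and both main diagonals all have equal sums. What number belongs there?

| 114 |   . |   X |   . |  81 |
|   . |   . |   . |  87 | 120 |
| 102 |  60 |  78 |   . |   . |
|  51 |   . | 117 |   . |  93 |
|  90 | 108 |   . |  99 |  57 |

The 25 entries sum to 2100, so each line sums to 2100/5 = 420.
The remaining cell in row 5 is (5,3) = 420 − 354 = 66.
Column 1 needs 420; the known cells sum to 357, so (2,1) = 63.
Column 5 needs 420; the known cells sum to 351, so (3,5) = 69.
Anti-diagonal must total 420; the given cells sum to 336, so (4,2) = 84.
Row 3 needs 420; the known cells sum to 309, so (3,4) = 111.
Row 4 must total 420; the given cells sum to 345, so (4,4) = 75.
Column 4 must total 420; the given cells sum to 372, so (1,4) = 48.
Main diagonal needs 420; the known cells sum to 324, so (2,2) = 96.
From row 2, 420 − (63 + 96 + 87 + 120) gives (2,3) = 54.
The remaining cell in column 2 is (1,2) = 420 − 348 = 72.
Column 3: 54 + 78 + 117 + 66 + ? = 420, so (1,3) = 105.

105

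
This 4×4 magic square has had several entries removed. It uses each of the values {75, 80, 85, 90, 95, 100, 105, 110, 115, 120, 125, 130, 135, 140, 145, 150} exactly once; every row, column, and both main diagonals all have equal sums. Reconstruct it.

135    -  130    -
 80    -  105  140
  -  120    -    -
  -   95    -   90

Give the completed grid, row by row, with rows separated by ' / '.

135 110 130 75 / 80 125 105 140 / 85 120 100 145 / 150 95 115 90

The 16 entries sum to 1800, so each line sums to 1800/4 = 450.
Row 2 must total 450; the given cells sum to 325, so (2,2) = 125.
Column 2 needs 450; the known cells sum to 340, so (1,2) = 110.
Using main diagonal: 135 + 125 + 90 + ? → (3,3) = 450 − 350 = 100.
The remaining cell in row 1 is (1,4) = 450 − 375 = 75.
Column 3 needs 450; the known cells sum to 335, so (4,3) = 115.
Column 4 needs 450; the known cells sum to 305, so (3,4) = 145.
Anti-diagonal must total 450; the given cells sum to 300, so (4,1) = 150.
Row 3: 120 + 100 + 145 + ? = 450, so (3,1) = 85.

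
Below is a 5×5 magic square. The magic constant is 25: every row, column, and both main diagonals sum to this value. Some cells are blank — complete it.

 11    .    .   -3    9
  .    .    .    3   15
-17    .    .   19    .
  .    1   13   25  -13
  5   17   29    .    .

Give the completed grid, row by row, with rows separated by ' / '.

11 23 -15 -3 9 / 27 -11 -9 3 15 / -17 -5 7 19 21 / -1 1 13 25 -13 / 5 17 29 -19 -7

Using row 4: 1 + 13 + 25 + (-13) + ? → (4,1) = 25 − 26 = -1.
Column 1 must total 25; the given cells sum to -2, so (2,1) = 27.
The remaining cell in column 4 is (5,4) = 25 − 44 = -19.
Anti-diagonal must total 25; the given cells sum to 18, so (3,3) = 7.
From row 5, 25 − (5 + 17 + 29 + (-19)) gives (5,5) = -7.
From column 5, 25 − (9 + 15 + (-13) + (-7)) gives (3,5) = 21.
Main diagonal needs 25; the known cells sum to 36, so (2,2) = -11.
Row 2 must total 25; the given cells sum to 34, so (2,3) = -9.
Row 3 must total 25; the given cells sum to 30, so (3,2) = -5.
From column 2, 25 − (-11 + (-5) + 1 + 17) gives (1,2) = 23.
Column 3 needs 25; the known cells sum to 40, so (1,3) = -15.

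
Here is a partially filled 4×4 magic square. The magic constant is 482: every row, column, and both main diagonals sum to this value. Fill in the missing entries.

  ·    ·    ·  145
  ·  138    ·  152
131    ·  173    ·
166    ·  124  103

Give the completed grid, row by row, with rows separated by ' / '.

Row 4 needs 482; the known cells sum to 393, so (4,2) = 89.
Using column 4: 145 + 152 + 103 + ? → (3,4) = 482 − 400 = 82.
Main diagonal must total 482; the given cells sum to 414, so (1,1) = 68.
Using row 3: 131 + 173 + 82 + ? → (3,2) = 482 − 386 = 96.
Column 1: 68 + 131 + 166 + ? = 482, so (2,1) = 117.
Column 2: 138 + 96 + 89 + ? = 482, so (1,2) = 159.
Using anti-diagonal: 145 + 96 + 166 + ? → (2,3) = 482 − 407 = 75.
Row 1 needs 482; the known cells sum to 372, so (1,3) = 110.

68 159 110 145 / 117 138 75 152 / 131 96 173 82 / 166 89 124 103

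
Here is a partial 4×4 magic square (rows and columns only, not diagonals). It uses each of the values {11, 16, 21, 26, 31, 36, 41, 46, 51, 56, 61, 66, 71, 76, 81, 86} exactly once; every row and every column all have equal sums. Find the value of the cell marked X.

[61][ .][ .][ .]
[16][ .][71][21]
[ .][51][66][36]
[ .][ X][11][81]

26

The 16 entries sum to 776, so each line sums to 776/4 = 194.
Row 2: 16 + 71 + 21 + ? = 194, so (2,2) = 86.
Row 3: 51 + 66 + 36 + ? = 194, so (3,1) = 41.
Using column 1: 61 + 16 + 41 + ? → (4,1) = 194 − 118 = 76.
From column 3, 194 − (71 + 66 + 11) gives (1,3) = 46.
Column 4 needs 194; the known cells sum to 138, so (1,4) = 56.
From row 1, 194 − (61 + 46 + 56) gives (1,2) = 31.
From row 4, 194 − (76 + 11 + 81) gives (4,2) = 26.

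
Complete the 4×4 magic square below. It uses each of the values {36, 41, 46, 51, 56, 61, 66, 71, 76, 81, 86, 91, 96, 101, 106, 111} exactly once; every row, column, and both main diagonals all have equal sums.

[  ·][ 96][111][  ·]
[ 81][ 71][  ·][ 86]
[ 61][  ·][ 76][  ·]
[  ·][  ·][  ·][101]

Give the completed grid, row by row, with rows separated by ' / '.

46 96 111 41 / 81 71 56 86 / 61 91 76 66 / 106 36 51 101

The 16 entries sum to 1176, so each line sums to 1176/4 = 294.
The remaining cell in row 2 is (2,3) = 294 − 238 = 56.
The remaining cell in column 3 is (4,3) = 294 − 243 = 51.
Main diagonal must total 294; the given cells sum to 248, so (1,1) = 46.
Row 1 must total 294; the given cells sum to 253, so (1,4) = 41.
Column 1 must total 294; the given cells sum to 188, so (4,1) = 106.
The remaining cell in column 4 is (3,4) = 294 − 228 = 66.
From anti-diagonal, 294 − (41 + 56 + 106) gives (3,2) = 91.
Row 4: 106 + 51 + 101 + ? = 294, so (4,2) = 36.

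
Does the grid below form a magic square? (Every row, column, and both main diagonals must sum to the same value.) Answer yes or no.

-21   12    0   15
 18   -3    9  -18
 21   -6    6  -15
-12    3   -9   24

Yes

Row 1: -21 + 12 + 0 + 15 = 6.
Row 2: 18 + (-3) + 9 + (-18) = 6.
Row 3: 21 + (-6) + 6 + (-15) = 6.
Row 4: -12 + 3 + (-9) + 24 = 6.
Column 1: -21 + 18 + 21 + (-12) = 6.
Column 2: 12 + (-3) + (-6) + 3 = 6.
Column 3: 0 + 9 + 6 + (-9) = 6.
Column 4: 15 + (-18) + (-15) + 24 = 6.
Main diagonal: -21 + (-3) + 6 + 24 = 6.
Anti-diagonal: 15 + 9 + (-6) + (-12) = 6.
All lines sum to 6.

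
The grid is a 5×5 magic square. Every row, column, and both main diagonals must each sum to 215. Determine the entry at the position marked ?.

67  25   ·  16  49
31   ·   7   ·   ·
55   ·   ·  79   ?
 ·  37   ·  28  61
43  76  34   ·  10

Row 1: 67 + 25 + 16 + 49 + ? = 215, so (1,3) = 58.
Row 5 must total 215; the given cells sum to 163, so (5,4) = 52.
Column 1: 67 + 31 + 55 + 43 + ? = 215, so (4,1) = 19.
Using column 4: 16 + 79 + 28 + 52 + ? → (2,4) = 215 − 175 = 40.
Anti-diagonal must total 215; the given cells sum to 169, so (3,3) = 46.
Using row 4: 19 + 37 + 28 + 61 + ? → (4,3) = 215 − 145 = 70.
The remaining cell in main diagonal is (2,2) = 215 − 151 = 64.
Using row 2: 31 + 64 + 7 + 40 + ? → (2,5) = 215 − 142 = 73.
The remaining cell in column 2 is (3,2) = 215 − 202 = 13.
Column 5 must total 215; the given cells sum to 193, so (3,5) = 22.

22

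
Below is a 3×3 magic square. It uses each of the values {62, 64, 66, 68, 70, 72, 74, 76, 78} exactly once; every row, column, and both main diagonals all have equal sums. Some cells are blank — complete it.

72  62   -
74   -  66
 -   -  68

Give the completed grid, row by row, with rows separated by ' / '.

72 62 76 / 74 70 66 / 64 78 68

The 9 entries sum to 630, so each line sums to 630/3 = 210.
From row 1, 210 − (72 + 62) gives (1,3) = 76.
Row 2: 74 + 66 + ? = 210, so (2,2) = 70.
Column 1: 72 + 74 + ? = 210, so (3,1) = 64.
Column 2 must total 210; the given cells sum to 132, so (3,2) = 78.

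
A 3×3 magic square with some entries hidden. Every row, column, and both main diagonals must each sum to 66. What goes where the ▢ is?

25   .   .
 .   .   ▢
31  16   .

34

Using row 3: 31 + 16 + ? → (3,3) = 66 − 47 = 19.
Column 1: 25 + 31 + ? = 66, so (2,1) = 10.
Main diagonal: 25 + 19 + ? = 66, so (2,2) = 22.
Anti-diagonal: 22 + 31 + ? = 66, so (1,3) = 13.
Row 1 must total 66; the given cells sum to 38, so (1,2) = 28.
From row 2, 66 − (10 + 22) gives (2,3) = 34.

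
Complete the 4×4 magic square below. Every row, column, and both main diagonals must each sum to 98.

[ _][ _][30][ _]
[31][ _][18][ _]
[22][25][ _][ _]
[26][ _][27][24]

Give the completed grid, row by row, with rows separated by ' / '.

Row 4 must total 98; the given cells sum to 77, so (4,2) = 21.
Column 1 must total 98; the given cells sum to 79, so (1,1) = 19.
Using column 3: 30 + 18 + 27 + ? → (3,3) = 98 − 75 = 23.
Main diagonal: 19 + 23 + 24 + ? = 98, so (2,2) = 32.
Using anti-diagonal: 18 + 25 + 26 + ? → (1,4) = 98 − 69 = 29.
The remaining cell in row 1 is (1,2) = 98 − 78 = 20.
Using row 2: 31 + 32 + 18 + ? → (2,4) = 98 − 81 = 17.
Row 3 must total 98; the given cells sum to 70, so (3,4) = 28.

19 20 30 29 / 31 32 18 17 / 22 25 23 28 / 26 21 27 24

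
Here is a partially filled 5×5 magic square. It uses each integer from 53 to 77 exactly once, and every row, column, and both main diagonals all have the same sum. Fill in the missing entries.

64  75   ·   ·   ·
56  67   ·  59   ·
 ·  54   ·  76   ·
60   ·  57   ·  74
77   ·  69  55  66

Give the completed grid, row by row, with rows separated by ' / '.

The entries are 53 through 77, which sum to 1625, so each line sums to 1625/5 = 325.
The remaining cell in row 5 is (5,2) = 325 − 267 = 58.
From column 1, 325 − (64 + 56 + 60 + 77) gives (3,1) = 68.
Column 2 needs 325; the known cells sum to 254, so (4,2) = 71.
Using row 4: 60 + 71 + 57 + 74 + ? → (4,4) = 325 − 262 = 63.
Column 4 must total 325; the given cells sum to 253, so (1,4) = 72.
From main diagonal, 325 − (64 + 67 + 63 + 66) gives (3,3) = 65.
Anti-diagonal needs 325; the known cells sum to 272, so (1,5) = 53.
The remaining cell in row 1 is (1,3) = 325 − 264 = 61.
Row 3 must total 325; the given cells sum to 263, so (3,5) = 62.
From column 3, 325 − (61 + 65 + 57 + 69) gives (2,3) = 73.
Column 5 needs 325; the known cells sum to 255, so (2,5) = 70.

64 75 61 72 53 / 56 67 73 59 70 / 68 54 65 76 62 / 60 71 57 63 74 / 77 58 69 55 66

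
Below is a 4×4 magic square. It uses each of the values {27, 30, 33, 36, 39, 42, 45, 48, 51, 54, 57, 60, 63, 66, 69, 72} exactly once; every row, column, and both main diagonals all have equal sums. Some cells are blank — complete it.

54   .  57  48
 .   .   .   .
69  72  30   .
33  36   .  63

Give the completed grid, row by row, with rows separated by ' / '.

54 39 57 48 / 42 51 45 60 / 69 72 30 27 / 33 36 66 63

The 16 entries sum to 792, so each line sums to 792/4 = 198.
Using row 1: 54 + 57 + 48 + ? → (1,2) = 198 − 159 = 39.
The remaining cell in row 3 is (3,4) = 198 − 171 = 27.
Row 4 needs 198; the known cells sum to 132, so (4,3) = 66.
Column 1: 54 + 69 + 33 + ? = 198, so (2,1) = 42.
Column 2 must total 198; the given cells sum to 147, so (2,2) = 51.
Column 3: 57 + 30 + 66 + ? = 198, so (2,3) = 45.
Column 4: 48 + 27 + 63 + ? = 198, so (2,4) = 60.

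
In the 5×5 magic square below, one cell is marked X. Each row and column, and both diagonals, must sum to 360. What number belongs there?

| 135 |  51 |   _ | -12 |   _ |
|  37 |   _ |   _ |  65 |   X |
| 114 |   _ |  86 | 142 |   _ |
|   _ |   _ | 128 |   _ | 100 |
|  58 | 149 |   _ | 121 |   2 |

156

The remaining cell in row 5 is (5,3) = 360 − 330 = 30.
From column 1, 360 − (135 + 37 + 114 + 58) gives (4,1) = 16.
Column 4 needs 360; the known cells sum to 316, so (4,4) = 44.
Main diagonal needs 360; the known cells sum to 267, so (2,2) = 93.
Row 4 must total 360; the given cells sum to 288, so (4,2) = 72.
From column 2, 360 − (51 + 93 + 72 + 149) gives (3,2) = -5.
Anti-diagonal: 65 + 86 + 72 + 58 + ? = 360, so (1,5) = 79.
Row 1 needs 360; the known cells sum to 253, so (1,3) = 107.
The remaining cell in row 3 is (3,5) = 360 − 337 = 23.
Column 3 needs 360; the known cells sum to 351, so (2,3) = 9.
From column 5, 360 − (79 + 23 + 100 + 2) gives (2,5) = 156.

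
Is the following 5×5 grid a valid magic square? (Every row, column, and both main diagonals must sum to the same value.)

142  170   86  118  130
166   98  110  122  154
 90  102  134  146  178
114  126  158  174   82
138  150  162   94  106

No — column 1 sums to 650 but column 4 sums to 654.

Row 1: 142 + 170 + 86 + 118 + 130 = 646.
Row 2: 166 + 98 + 110 + 122 + 154 = 650.
Row 3: 90 + 102 + 134 + 146 + 178 = 650.
Row 4: 114 + 126 + 158 + 174 + 82 = 654.
Row 5: 138 + 150 + 162 + 94 + 106 = 650.
Column 1: 142 + 166 + 90 + 114 + 138 = 650.
Column 2: 170 + 98 + 102 + 126 + 150 = 646.
Column 3: 86 + 110 + 134 + 158 + 162 = 650.
Column 4: 118 + 122 + 146 + 174 + 94 = 654.
Column 5: 130 + 154 + 178 + 82 + 106 = 650.
Main diagonal: 142 + 98 + 134 + 174 + 106 = 654.
Anti-diagonal: 130 + 122 + 134 + 126 + 138 = 650.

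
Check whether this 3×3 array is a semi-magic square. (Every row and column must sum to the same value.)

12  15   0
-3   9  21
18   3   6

Row 1: 12 + 15 + 0 = 27.
Row 2: -3 + 9 + 21 = 27.
Row 3: 18 + 3 + 6 = 27.
Column 1: 12 + (-3) + 18 = 27.
Column 2: 15 + 9 + 3 = 27.
Column 3: 0 + 21 + 6 = 27.
All lines sum to 27.

Yes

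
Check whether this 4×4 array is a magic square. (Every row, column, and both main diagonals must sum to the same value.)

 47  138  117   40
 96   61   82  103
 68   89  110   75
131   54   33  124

Yes

Row 1: 47 + 138 + 117 + 40 = 342.
Row 2: 96 + 61 + 82 + 103 = 342.
Row 3: 68 + 89 + 110 + 75 = 342.
Row 4: 131 + 54 + 33 + 124 = 342.
Column 1: 47 + 96 + 68 + 131 = 342.
Column 2: 138 + 61 + 89 + 54 = 342.
Column 3: 117 + 82 + 110 + 33 = 342.
Column 4: 40 + 103 + 75 + 124 = 342.
Main diagonal: 47 + 61 + 110 + 124 = 342.
Anti-diagonal: 40 + 82 + 89 + 131 = 342.
All lines sum to 342.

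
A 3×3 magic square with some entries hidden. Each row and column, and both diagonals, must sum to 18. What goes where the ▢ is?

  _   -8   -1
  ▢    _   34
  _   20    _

-22

Using row 1: -8 + (-1) + ? → (1,1) = 18 − (-9) = 27.
The remaining cell in column 2 is (2,2) = 18 − 12 = 6.
The remaining cell in column 3 is (3,3) = 18 − 33 = -15.
Using anti-diagonal: -1 + 6 + ? → (3,1) = 18 − 5 = 13.
Row 2: 6 + 34 + ? = 18, so (2,1) = -22.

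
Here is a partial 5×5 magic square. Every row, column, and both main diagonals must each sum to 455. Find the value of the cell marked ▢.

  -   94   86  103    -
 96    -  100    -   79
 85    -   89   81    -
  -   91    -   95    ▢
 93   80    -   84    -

From column 4, 455 − (103 + 81 + 95 + 84) gives (2,4) = 92.
Anti-diagonal needs 455; the known cells sum to 365, so (1,5) = 90.
Row 1 must total 455; the given cells sum to 373, so (1,1) = 82.
Row 2: 96 + 100 + 92 + 79 + ? = 455, so (2,2) = 88.
The remaining cell in column 1 is (4,1) = 455 − 356 = 99.
Using column 2: 94 + 88 + 91 + 80 + ? → (3,2) = 455 − 353 = 102.
Main diagonal needs 455; the known cells sum to 354, so (5,5) = 101.
Row 3: 85 + 102 + 89 + 81 + ? = 455, so (3,5) = 98.
The remaining cell in row 5 is (5,3) = 455 − 358 = 97.
Column 3 needs 455; the known cells sum to 372, so (4,3) = 83.
From column 5, 455 − (90 + 79 + 98 + 101) gives (4,5) = 87.

87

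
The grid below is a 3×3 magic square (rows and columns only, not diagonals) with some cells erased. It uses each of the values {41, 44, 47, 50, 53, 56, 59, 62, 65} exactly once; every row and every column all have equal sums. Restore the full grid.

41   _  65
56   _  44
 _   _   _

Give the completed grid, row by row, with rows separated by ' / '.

The 9 entries sum to 477, so each line sums to 477/3 = 159.
From row 1, 159 − (41 + 65) gives (1,2) = 53.
Using row 2: 56 + 44 + ? → (2,2) = 159 − 100 = 59.
The remaining cell in column 1 is (3,1) = 159 − 97 = 62.
Column 2 must total 159; the given cells sum to 112, so (3,2) = 47.
The remaining cell in column 3 is (3,3) = 159 − 109 = 50.

41 53 65 / 56 59 44 / 62 47 50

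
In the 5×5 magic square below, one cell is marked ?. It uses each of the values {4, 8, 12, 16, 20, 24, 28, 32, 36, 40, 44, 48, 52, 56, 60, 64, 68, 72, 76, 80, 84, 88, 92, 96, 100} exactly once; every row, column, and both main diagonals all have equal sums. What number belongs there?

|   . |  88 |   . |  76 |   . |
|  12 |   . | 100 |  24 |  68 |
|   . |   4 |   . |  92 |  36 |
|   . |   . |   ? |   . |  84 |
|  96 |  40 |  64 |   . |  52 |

16

The 25 entries sum to 1300, so each line sums to 1300/5 = 260.
Row 2 needs 260; the known cells sum to 204, so (2,2) = 56.
The remaining cell in row 5 is (5,4) = 260 − 252 = 8.
The remaining cell in column 2 is (4,2) = 260 − 188 = 72.
Using column 4: 76 + 24 + 92 + 8 + ? → (4,4) = 260 − 200 = 60.
Column 5: 68 + 36 + 84 + 52 + ? = 260, so (1,5) = 20.
The remaining cell in anti-diagonal is (3,3) = 260 − 212 = 48.
Row 3 needs 260; the known cells sum to 180, so (3,1) = 80.
Main diagonal: 56 + 48 + 60 + 52 + ? = 260, so (1,1) = 44.
Row 1 needs 260; the known cells sum to 228, so (1,3) = 32.
Column 1 needs 260; the known cells sum to 232, so (4,1) = 28.
Column 3: 32 + 100 + 48 + 64 + ? = 260, so (4,3) = 16.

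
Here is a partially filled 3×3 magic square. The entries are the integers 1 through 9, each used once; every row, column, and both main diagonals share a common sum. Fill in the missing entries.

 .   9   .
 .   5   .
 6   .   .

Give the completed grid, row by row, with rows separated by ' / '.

The entries are 1 through 9, which sum to 45, so each line sums to 45/3 = 15.
Column 2: 9 + 5 + ? = 15, so (3,2) = 1.
Anti-diagonal needs 15; the known cells sum to 11, so (1,3) = 4.
The remaining cell in row 1 is (1,1) = 15 − 13 = 2.
Row 3: 6 + 1 + ? = 15, so (3,3) = 8.
Column 1 must total 15; the given cells sum to 8, so (2,1) = 7.
Column 3 needs 15; the known cells sum to 12, so (2,3) = 3.

2 9 4 / 7 5 3 / 6 1 8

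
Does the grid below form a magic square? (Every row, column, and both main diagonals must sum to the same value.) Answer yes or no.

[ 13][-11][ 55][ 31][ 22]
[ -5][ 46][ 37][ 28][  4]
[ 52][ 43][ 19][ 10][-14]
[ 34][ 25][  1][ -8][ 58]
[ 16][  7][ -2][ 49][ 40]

Yes

Row 1: 13 + (-11) + 55 + 31 + 22 = 110.
Row 2: -5 + 46 + 37 + 28 + 4 = 110.
Row 3: 52 + 43 + 19 + 10 + (-14) = 110.
Row 4: 34 + 25 + 1 + (-8) + 58 = 110.
Row 5: 16 + 7 + (-2) + 49 + 40 = 110.
Column 1: 13 + (-5) + 52 + 34 + 16 = 110.
Column 2: -11 + 46 + 43 + 25 + 7 = 110.
Column 3: 55 + 37 + 19 + 1 + (-2) = 110.
Column 4: 31 + 28 + 10 + (-8) + 49 = 110.
Column 5: 22 + 4 + (-14) + 58 + 40 = 110.
Main diagonal: 13 + 46 + 19 + (-8) + 40 = 110.
Anti-diagonal: 22 + 28 + 19 + 25 + 16 = 110.
All lines sum to 110.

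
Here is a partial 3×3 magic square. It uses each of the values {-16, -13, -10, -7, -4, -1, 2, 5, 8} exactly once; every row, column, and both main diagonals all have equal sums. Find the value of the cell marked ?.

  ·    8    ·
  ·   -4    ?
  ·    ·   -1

2

The 9 entries sum to -36, so each line sums to -36/3 = -12.
Column 2 needs -12; the known cells sum to 4, so (3,2) = -16.
Main diagonal: -4 + (-1) + ? = -12, so (1,1) = -7.
From row 1, -12 − (-7 + 8) gives (1,3) = -13.
The remaining cell in row 3 is (3,1) = -12 − (-17) = 5.
Column 1: -7 + 5 + ? = -12, so (2,1) = -10.
From column 3, -12 − (-13 + (-1)) gives (2,3) = 2.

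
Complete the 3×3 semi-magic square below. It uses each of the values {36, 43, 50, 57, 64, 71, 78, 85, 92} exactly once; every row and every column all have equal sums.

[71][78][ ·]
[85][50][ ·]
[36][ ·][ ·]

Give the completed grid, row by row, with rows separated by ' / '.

The 9 entries sum to 576, so each line sums to 576/3 = 192.
Row 1 needs 192; the known cells sum to 149, so (1,3) = 43.
From row 2, 192 − (85 + 50) gives (2,3) = 57.
Using column 2: 78 + 50 + ? → (3,2) = 192 − 128 = 64.
From column 3, 192 − (43 + 57) gives (3,3) = 92.

71 78 43 / 85 50 57 / 36 64 92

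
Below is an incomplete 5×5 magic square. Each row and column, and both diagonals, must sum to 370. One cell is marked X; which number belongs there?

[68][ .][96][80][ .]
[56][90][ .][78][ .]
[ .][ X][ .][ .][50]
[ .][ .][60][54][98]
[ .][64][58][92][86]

From row 5, 370 − (64 + 58 + 92 + 86) gives (5,1) = 70.
Column 4 must total 370; the given cells sum to 304, so (3,4) = 66.
Main diagonal needs 370; the known cells sum to 298, so (3,3) = 72.
Column 3 must total 370; the given cells sum to 286, so (2,3) = 84.
Row 2: 56 + 90 + 84 + 78 + ? = 370, so (2,5) = 62.
Column 5 needs 370; the known cells sum to 296, so (1,5) = 74.
The remaining cell in anti-diagonal is (4,2) = 370 − 294 = 76.
Row 1 needs 370; the known cells sum to 318, so (1,2) = 52.
Row 4 needs 370; the known cells sum to 288, so (4,1) = 82.
Using column 1: 68 + 56 + 82 + 70 + ? → (3,1) = 370 − 276 = 94.
The remaining cell in column 2 is (3,2) = 370 − 282 = 88.

88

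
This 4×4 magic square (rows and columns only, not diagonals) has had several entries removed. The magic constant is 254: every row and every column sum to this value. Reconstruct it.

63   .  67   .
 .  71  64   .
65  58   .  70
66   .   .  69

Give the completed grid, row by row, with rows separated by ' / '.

63 68 67 56 / 60 71 64 59 / 65 58 61 70 / 66 57 62 69

Row 3: 65 + 58 + 70 + ? = 254, so (3,3) = 61.
Column 1 must total 254; the given cells sum to 194, so (2,1) = 60.
Column 3 needs 254; the known cells sum to 192, so (4,3) = 62.
Using row 2: 60 + 71 + 64 + ? → (2,4) = 254 − 195 = 59.
Row 4: 66 + 62 + 69 + ? = 254, so (4,2) = 57.
Column 2 needs 254; the known cells sum to 186, so (1,2) = 68.
From column 4, 254 − (59 + 70 + 69) gives (1,4) = 56.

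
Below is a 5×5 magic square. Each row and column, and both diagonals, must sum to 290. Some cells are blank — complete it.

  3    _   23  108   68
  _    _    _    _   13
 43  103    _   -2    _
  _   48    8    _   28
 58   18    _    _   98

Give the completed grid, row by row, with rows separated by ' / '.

3 88 23 108 68 / 73 33 118 53 13 / 43 103 63 -2 83 / 113 48 8 93 28 / 58 18 78 38 98

Using row 1: 3 + 23 + 108 + 68 + ? → (1,2) = 290 − 202 = 88.
Using column 2: 88 + 103 + 48 + 18 + ? → (2,2) = 290 − 257 = 33.
The remaining cell in column 5 is (3,5) = 290 − 207 = 83.
Row 3 must total 290; the given cells sum to 227, so (3,3) = 63.
Main diagonal must total 290; the given cells sum to 197, so (4,4) = 93.
Using anti-diagonal: 68 + 63 + 48 + 58 + ? → (2,4) = 290 − 237 = 53.
Row 4: 48 + 8 + 93 + 28 + ? = 290, so (4,1) = 113.
Column 1 needs 290; the known cells sum to 217, so (2,1) = 73.
Using column 4: 108 + 53 + (-2) + 93 + ? → (5,4) = 290 − 252 = 38.
Row 2 needs 290; the known cells sum to 172, so (2,3) = 118.
From row 5, 290 − (58 + 18 + 38 + 98) gives (5,3) = 78.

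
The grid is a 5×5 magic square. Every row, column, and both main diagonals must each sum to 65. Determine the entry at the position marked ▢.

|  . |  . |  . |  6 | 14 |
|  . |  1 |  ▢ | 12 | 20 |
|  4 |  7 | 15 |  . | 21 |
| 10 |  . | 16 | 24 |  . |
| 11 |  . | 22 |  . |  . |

From row 3, 65 − (4 + 7 + 15 + 21) gives (3,4) = 18.
Column 4: 6 + 12 + 18 + 24 + ? = 65, so (5,4) = 5.
Anti-diagonal: 14 + 12 + 15 + 11 + ? = 65, so (4,2) = 13.
Row 4 needs 65; the known cells sum to 63, so (4,5) = 2.
The remaining cell in column 5 is (5,5) = 65 − 57 = 8.
Main diagonal must total 65; the given cells sum to 48, so (1,1) = 17.
Using row 5: 11 + 22 + 5 + 8 + ? → (5,2) = 65 − 46 = 19.
Column 1: 17 + 4 + 10 + 11 + ? = 65, so (2,1) = 23.
Column 2: 1 + 7 + 13 + 19 + ? = 65, so (1,2) = 25.
Using row 1: 17 + 25 + 6 + 14 + ? → (1,3) = 65 − 62 = 3.
Row 2 needs 65; the known cells sum to 56, so (2,3) = 9.

9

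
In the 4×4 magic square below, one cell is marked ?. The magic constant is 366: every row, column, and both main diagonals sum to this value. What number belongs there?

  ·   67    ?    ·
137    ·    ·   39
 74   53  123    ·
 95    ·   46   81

109

Row 3 needs 366; the known cells sum to 250, so (3,4) = 116.
From row 4, 366 − (95 + 46 + 81) gives (4,2) = 144.
Column 1 needs 366; the known cells sum to 306, so (1,1) = 60.
Column 2: 67 + 53 + 144 + ? = 366, so (2,2) = 102.
Using column 4: 39 + 116 + 81 + ? → (1,4) = 366 − 236 = 130.
From anti-diagonal, 366 − (130 + 53 + 95) gives (2,3) = 88.
Row 1: 60 + 67 + 130 + ? = 366, so (1,3) = 109.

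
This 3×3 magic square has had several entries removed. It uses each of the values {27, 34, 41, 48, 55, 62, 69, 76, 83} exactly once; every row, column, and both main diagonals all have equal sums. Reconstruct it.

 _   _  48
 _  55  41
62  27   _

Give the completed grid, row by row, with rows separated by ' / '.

The 9 entries sum to 495, so each line sums to 495/3 = 165.
Row 2: 55 + 41 + ? = 165, so (2,1) = 69.
Using row 3: 62 + 27 + ? → (3,3) = 165 − 89 = 76.
Column 1 must total 165; the given cells sum to 131, so (1,1) = 34.
From column 2, 165 − (55 + 27) gives (1,2) = 83.

34 83 48 / 69 55 41 / 62 27 76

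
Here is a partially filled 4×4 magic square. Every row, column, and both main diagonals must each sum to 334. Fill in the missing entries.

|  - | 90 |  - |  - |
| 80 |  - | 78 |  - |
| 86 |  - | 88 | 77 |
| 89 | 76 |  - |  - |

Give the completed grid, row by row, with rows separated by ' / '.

79 90 81 84 / 80 85 78 91 / 86 83 88 77 / 89 76 87 82

Row 3: 86 + 88 + 77 + ? = 334, so (3,2) = 83.
Column 1 needs 334; the known cells sum to 255, so (1,1) = 79.
From column 2, 334 − (90 + 83 + 76) gives (2,2) = 85.
From main diagonal, 334 − (79 + 85 + 88) gives (4,4) = 82.
Anti-diagonal must total 334; the given cells sum to 250, so (1,4) = 84.
Row 1 needs 334; the known cells sum to 253, so (1,3) = 81.
Using row 2: 80 + 85 + 78 + ? → (2,4) = 334 − 243 = 91.
Using row 4: 89 + 76 + 82 + ? → (4,3) = 334 − 247 = 87.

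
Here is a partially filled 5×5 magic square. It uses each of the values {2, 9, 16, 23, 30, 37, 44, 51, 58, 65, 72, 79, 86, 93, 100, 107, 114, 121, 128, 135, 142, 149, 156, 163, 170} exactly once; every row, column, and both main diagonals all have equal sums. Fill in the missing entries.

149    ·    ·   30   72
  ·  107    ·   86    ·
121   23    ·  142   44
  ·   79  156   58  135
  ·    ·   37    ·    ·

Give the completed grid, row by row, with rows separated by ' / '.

149 51 128 30 72 / 65 107 9 86 163 / 121 23 100 142 44 / 2 79 156 58 135 / 93 170 37 114 16

The 25 entries sum to 2150, so each line sums to 2150/5 = 430.
Row 3 must total 430; the given cells sum to 330, so (3,3) = 100.
Row 4 needs 430; the known cells sum to 428, so (4,1) = 2.
Column 4 must total 430; the given cells sum to 316, so (5,4) = 114.
Main diagonal must total 430; the given cells sum to 414, so (5,5) = 16.
Using anti-diagonal: 72 + 86 + 100 + 79 + ? → (5,1) = 430 − 337 = 93.
Row 5 needs 430; the known cells sum to 260, so (5,2) = 170.
Column 1 needs 430; the known cells sum to 365, so (2,1) = 65.
The remaining cell in column 2 is (1,2) = 430 − 379 = 51.
From column 5, 430 − (72 + 44 + 135 + 16) gives (2,5) = 163.
The remaining cell in row 1 is (1,3) = 430 − 302 = 128.
Row 2 needs 430; the known cells sum to 421, so (2,3) = 9.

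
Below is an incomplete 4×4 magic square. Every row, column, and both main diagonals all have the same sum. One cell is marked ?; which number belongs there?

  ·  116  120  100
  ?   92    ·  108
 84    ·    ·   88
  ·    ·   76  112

128

Column 4 is complete and sums to 408; that is the magic constant.
Row 1 needs 408; the known cells sum to 336, so (1,1) = 72.
Main diagonal needs 408; the known cells sum to 276, so (3,3) = 132.
Row 3 needs 408; the known cells sum to 304, so (3,2) = 104.
Column 2 must total 408; the given cells sum to 312, so (4,2) = 96.
From column 3, 408 − (120 + 132 + 76) gives (2,3) = 80.
From anti-diagonal, 408 − (100 + 80 + 104) gives (4,1) = 124.
From row 2, 408 − (92 + 80 + 108) gives (2,1) = 128.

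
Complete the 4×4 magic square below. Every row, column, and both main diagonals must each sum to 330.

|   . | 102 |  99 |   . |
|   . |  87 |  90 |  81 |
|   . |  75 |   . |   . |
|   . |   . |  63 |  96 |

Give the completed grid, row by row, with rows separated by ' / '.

Using row 2: 87 + 90 + 81 + ? → (2,1) = 330 − 258 = 72.
Column 2: 102 + 87 + 75 + ? = 330, so (4,2) = 66.
Column 3 needs 330; the known cells sum to 252, so (3,3) = 78.
Main diagonal needs 330; the known cells sum to 261, so (1,1) = 69.
Row 1 needs 330; the known cells sum to 270, so (1,4) = 60.
Row 4: 66 + 63 + 96 + ? = 330, so (4,1) = 105.
From column 1, 330 − (69 + 72 + 105) gives (3,1) = 84.
The remaining cell in column 4 is (3,4) = 330 − 237 = 93.

69 102 99 60 / 72 87 90 81 / 84 75 78 93 / 105 66 63 96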